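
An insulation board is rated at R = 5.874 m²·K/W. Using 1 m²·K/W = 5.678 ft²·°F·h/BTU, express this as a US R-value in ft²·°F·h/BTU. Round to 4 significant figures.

R_US = 5.874 × 5.678 = 33.353

33.35 ft²·°F·h/BTU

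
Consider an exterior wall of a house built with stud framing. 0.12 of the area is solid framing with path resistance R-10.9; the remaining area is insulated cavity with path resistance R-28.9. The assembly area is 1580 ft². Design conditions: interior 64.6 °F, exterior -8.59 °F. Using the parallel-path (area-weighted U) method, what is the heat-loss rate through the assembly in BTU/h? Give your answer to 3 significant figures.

4790 BTU/h

U_eff = 0.88/28.9 + 0.12/10.9 = 0.03045 + 0.01101 = 0.04146
R_eff = 1/U_eff = 24.12 ft²·°F·h/BTU
Q = 1580 × (64.6 − (-8.59)) / 24.12 = 4794 BTU/h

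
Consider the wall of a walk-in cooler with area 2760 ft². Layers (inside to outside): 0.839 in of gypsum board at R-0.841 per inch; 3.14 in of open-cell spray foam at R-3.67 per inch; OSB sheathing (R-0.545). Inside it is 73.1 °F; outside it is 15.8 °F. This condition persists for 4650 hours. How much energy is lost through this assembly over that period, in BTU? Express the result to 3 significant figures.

0.839 × 0.841 = 0.7056
3.14 × 3.67 = 11.52
R_total = 0.7056 + 11.52 + 0.545 = 12.77 ft²·°F·h/BTU
Q = 2760 × (73.1 − 15.8) / 12.77 = 12380 BTU/h
E = 12380 × 4650 = 57570000 BTU

57600000 BTU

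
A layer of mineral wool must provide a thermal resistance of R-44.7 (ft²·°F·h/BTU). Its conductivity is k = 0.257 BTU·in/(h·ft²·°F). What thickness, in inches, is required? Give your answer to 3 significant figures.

L = R × k = 44.7 × 0.257 = 11.49 in

11.5 in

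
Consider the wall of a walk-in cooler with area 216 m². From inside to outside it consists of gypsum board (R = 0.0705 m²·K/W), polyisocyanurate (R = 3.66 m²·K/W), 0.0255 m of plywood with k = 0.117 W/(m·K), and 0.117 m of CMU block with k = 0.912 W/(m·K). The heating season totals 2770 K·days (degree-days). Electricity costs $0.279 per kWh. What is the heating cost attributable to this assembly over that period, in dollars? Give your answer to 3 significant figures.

983 dollars

0.0255/0.117 = 0.2179
0.117/0.912 = 0.1283
R_total = 0.0705 + 3.66 + 0.2179 + 0.1283 = 4.077 m²·K/W
E = A × HDD × 24 / R / 1000 = 216 × 2770 × 24 / 4.077 / 1000 = 3522 kWh
Cost = 3522 × 0.279 = $982.7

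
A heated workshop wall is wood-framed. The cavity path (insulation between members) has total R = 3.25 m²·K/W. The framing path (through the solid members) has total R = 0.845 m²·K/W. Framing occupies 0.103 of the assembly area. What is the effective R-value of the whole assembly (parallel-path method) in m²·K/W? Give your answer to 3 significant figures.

2.51 m²·K/W

U_eff = 0.897/3.25 + 0.103/0.845 = 0.276 + 0.1219 = 0.3979
R_eff = 1/U_eff = 2.513 m²·K/W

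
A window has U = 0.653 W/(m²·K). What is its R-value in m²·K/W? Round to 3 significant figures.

R = 1/U = 1/0.653 = 1.531

1.53 m²·K/W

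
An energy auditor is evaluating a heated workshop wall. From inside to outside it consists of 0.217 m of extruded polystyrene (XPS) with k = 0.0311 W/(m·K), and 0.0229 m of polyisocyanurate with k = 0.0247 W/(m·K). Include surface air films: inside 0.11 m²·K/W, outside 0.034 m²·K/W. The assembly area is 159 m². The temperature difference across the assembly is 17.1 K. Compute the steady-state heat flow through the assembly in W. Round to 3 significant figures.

0.217/0.0311 = 6.977
0.0229/0.0247 = 0.9271
R_total = 0.11 + 6.977 + 0.9271 + 0.034 = 8.049 m²·K/W
Q = A·ΔT/R = 159 × 17.1 / 8.049 = 337.8 W

338 W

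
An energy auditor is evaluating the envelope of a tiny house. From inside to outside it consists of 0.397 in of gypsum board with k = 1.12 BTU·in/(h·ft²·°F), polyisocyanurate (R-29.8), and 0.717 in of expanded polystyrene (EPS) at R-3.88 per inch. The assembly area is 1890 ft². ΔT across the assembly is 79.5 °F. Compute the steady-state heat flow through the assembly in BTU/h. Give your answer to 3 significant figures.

4560 BTU/h

0.397/1.12 = 0.3545
0.717 × 3.88 = 2.782
R_total = 0.3545 + 29.8 + 2.782 = 32.94 ft²·°F·h/BTU
Q = A·ΔT/R = 1890 × 79.5 / 32.94 = 4562 BTU/h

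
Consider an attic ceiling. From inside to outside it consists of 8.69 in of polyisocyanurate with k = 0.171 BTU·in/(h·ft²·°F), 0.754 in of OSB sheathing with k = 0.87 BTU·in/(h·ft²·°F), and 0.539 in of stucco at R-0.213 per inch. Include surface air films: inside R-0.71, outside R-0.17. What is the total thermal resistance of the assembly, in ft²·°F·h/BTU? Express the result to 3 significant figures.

8.69/0.171 = 50.82
0.754/0.87 = 0.8667
0.539 × 0.213 = 0.1148
R_total = 0.71 + 50.82 + 0.8667 + 0.1148 + 0.17 = 52.68 ft²·°F·h/BTU

52.7 ft²·°F·h/BTU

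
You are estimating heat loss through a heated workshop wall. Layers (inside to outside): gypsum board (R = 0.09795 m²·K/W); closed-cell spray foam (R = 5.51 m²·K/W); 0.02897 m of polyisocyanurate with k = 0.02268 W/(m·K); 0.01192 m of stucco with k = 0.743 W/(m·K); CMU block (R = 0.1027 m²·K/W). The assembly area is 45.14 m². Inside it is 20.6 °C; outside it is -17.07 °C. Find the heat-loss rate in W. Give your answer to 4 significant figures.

242.8 W

0.02897/0.02268 = 1.2773
0.01192/0.743 = 0.016043
R_total = 0.09795 + 5.51 + 1.2773 + 0.016043 + 0.1027 = 7.004 m²·K/W
Q = A·ΔT/R = 45.14 × (20.6 − (-17.07)) / 7.004 = 242.78 W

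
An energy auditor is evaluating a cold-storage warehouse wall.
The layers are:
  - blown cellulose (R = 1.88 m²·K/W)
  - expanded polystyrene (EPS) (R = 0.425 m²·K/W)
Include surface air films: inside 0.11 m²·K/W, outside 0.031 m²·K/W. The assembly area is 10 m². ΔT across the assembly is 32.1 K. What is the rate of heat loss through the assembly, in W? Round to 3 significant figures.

131 W

R_total = 0.11 + 1.88 + 0.425 + 0.031 = 2.446 m²·K/W
Q = A·ΔT/R = 10 × 32.1 / 2.446 = 131.2 W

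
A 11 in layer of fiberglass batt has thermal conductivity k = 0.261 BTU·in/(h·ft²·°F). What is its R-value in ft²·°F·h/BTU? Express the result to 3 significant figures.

42.1 ft²·°F·h/BTU

R = L/k = 11/0.261 = 42.15 ft²·°F·h/BTU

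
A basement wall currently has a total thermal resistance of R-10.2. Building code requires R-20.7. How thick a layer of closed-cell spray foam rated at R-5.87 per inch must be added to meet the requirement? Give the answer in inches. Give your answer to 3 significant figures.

1.79 in

ΔR = 20.7 − 10.2 = 10.5 ft²·°F·h/BTU
L = ΔR / (R/in) = 10.5/5.87 = 1.789 in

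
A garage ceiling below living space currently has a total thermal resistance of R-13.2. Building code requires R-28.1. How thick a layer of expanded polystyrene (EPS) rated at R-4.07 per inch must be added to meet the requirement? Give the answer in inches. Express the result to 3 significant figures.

ΔR = 28.1 − 13.2 = 14.9 ft²·°F·h/BTU
L = ΔR / (R/in) = 14.9/4.07 = 3.661 in

3.66 in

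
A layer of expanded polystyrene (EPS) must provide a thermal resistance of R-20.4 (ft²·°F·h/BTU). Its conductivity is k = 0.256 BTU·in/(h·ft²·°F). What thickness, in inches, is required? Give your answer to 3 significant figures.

5.22 in

L = R × k = 20.4 × 0.256 = 5.222 in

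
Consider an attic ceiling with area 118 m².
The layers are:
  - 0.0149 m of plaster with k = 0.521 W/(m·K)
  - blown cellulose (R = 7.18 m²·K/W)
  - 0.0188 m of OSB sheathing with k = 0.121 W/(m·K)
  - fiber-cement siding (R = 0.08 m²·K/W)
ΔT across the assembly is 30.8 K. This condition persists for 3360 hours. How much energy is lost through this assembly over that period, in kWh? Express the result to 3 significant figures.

0.0149/0.521 = 0.0286
0.0188/0.121 = 0.1554
R_total = 0.0286 + 7.18 + 0.1554 + 0.08 = 7.444 m²·K/W
Q = 118 × 30.8 / 7.444 = 488.2 W
E = 488.2 W × 3360 h / 1000 = 1640 kWh

1640 kWh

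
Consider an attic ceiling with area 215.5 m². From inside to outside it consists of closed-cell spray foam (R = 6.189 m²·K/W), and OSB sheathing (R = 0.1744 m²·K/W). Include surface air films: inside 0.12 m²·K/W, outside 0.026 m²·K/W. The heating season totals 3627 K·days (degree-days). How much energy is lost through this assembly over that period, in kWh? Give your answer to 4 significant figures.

R_total = 0.12 + 6.189 + 0.1744 + 0.026 = 6.5094 m²·K/W
E = A × HDD × 24 / R / 1000 = 215.5 × 3627 × 24 / 6.5094 / 1000 = 2881.8 kWh

2882 kWh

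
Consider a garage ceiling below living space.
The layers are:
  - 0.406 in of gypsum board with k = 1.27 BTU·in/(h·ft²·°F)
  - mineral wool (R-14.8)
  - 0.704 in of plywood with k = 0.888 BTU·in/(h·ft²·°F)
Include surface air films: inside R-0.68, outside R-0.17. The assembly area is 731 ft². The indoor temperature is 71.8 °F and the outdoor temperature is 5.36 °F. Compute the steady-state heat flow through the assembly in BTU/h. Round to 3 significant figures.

0.406/1.27 = 0.3197
0.704/0.888 = 0.7928
R_total = 0.68 + 0.3197 + 14.8 + 0.7928 + 0.17 = 16.76 ft²·°F·h/BTU
Q = A·ΔT/R = 731 × (71.8 − 5.36) / 16.76 = 2897 BTU/h

2900 BTU/h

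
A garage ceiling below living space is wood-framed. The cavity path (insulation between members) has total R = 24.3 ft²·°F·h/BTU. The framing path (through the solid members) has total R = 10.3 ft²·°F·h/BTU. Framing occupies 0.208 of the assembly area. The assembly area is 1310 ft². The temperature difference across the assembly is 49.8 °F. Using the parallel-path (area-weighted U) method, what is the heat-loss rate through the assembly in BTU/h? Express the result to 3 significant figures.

3440 BTU/h

U_eff = 0.792/24.3 + 0.208/10.3 = 0.03259 + 0.02019 = 0.05279
R_eff = 1/U_eff = 18.94 ft²·°F·h/BTU
Q = 1310 × 49.8 / 18.94 = 3444 BTU/h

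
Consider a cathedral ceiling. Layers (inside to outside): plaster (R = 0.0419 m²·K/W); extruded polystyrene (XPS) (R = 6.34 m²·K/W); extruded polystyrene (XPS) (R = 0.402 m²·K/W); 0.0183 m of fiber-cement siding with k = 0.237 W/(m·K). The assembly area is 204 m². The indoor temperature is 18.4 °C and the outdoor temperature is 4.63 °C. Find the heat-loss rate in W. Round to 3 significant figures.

409 W

0.0183/0.237 = 0.07722
R_total = 0.0419 + 6.34 + 0.402 + 0.07722 = 6.861 m²·K/W
Q = A·ΔT/R = 204 × (18.4 − 4.63) / 6.861 = 409.4 W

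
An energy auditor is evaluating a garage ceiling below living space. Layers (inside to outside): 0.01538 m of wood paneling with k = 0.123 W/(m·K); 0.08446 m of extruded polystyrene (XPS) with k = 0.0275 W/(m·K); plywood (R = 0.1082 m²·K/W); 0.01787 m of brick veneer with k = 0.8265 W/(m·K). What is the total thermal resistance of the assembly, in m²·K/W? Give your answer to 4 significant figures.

0.01538/0.123 = 0.12504
0.08446/0.0275 = 3.0713
0.01787/0.8265 = 0.021621
R_total = 0.12504 + 3.0713 + 0.1082 + 0.021621 = 3.3261 m²·K/W

3.326 m²·K/W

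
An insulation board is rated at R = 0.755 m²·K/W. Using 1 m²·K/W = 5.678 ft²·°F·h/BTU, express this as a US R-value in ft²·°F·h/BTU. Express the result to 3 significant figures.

4.29 ft²·°F·h/BTU

R_US = 0.755 × 5.678 = 4.287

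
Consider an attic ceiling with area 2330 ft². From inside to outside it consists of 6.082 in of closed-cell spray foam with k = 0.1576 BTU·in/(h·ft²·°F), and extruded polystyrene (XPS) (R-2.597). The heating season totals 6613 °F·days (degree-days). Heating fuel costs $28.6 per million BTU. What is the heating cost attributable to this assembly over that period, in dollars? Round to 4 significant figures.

256.8 dollars

6.082/0.1576 = 38.591
R_total = 38.591 + 2.597 = 41.188 ft²·°F·h/BTU
E = A × HDD × 24 / R = 2330 × 6613 × 24 / 41.188 = 8978200 BTU
Cost = 8978200/10⁶ × 28.6 = $256.78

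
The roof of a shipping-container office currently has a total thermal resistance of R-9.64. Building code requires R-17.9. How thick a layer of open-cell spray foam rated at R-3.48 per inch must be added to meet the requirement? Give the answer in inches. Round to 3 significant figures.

ΔR = 17.9 − 9.64 = 8.26 ft²·°F·h/BTU
L = ΔR / (R/in) = 8.26/3.48 = 2.374 in

2.37 in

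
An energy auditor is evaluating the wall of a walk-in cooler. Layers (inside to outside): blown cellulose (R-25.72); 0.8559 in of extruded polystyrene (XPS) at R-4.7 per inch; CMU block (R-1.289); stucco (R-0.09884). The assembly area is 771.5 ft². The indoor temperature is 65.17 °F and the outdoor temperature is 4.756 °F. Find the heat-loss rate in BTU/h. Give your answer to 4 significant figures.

1497 BTU/h

0.8559 × 4.7 = 4.0227
R_total = 25.72 + 4.0227 + 1.289 + 0.09884 = 31.131 ft²·°F·h/BTU
Q = A·ΔT/R = 771.5 × (65.17 − 4.756) / 31.131 = 1497.2 BTU/h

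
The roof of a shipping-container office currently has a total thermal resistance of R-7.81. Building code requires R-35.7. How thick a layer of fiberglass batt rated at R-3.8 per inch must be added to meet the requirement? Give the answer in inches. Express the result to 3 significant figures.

ΔR = 35.7 − 7.81 = 27.89 ft²·°F·h/BTU
L = ΔR / (R/in) = 27.89/3.8 = 7.339 in

7.34 in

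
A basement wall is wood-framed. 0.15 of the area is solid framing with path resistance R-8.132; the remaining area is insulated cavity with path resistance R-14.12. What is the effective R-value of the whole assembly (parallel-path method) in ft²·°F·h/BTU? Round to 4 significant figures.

U_eff = 0.85/14.12 + 0.15/8.132 = 0.060198 + 0.018446 = 0.078644
R_eff = 1/U_eff = 12.716 ft²·°F·h/BTU

12.72 ft²·°F·h/BTU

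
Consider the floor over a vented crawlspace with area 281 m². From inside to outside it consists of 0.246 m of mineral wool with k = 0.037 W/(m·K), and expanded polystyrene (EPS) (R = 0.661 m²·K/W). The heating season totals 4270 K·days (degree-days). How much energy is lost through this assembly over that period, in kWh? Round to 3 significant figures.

0.246/0.037 = 6.649
R_total = 6.649 + 0.661 = 7.31 m²·K/W
E = A × HDD × 24 / R / 1000 = 281 × 4270 × 24 / 7.31 / 1000 = 3940 kWh

3940 kWh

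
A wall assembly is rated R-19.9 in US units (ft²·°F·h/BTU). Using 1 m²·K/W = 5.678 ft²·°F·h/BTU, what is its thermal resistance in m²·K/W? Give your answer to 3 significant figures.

3.50 m²·K/W

R_SI = 19.9/5.678 = 3.505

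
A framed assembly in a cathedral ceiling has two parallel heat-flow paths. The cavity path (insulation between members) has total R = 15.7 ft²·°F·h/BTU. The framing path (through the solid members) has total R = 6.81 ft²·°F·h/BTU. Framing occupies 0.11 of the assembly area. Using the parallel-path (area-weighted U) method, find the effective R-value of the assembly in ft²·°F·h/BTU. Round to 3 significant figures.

13.7 ft²·°F·h/BTU

U_eff = 0.89/15.7 + 0.11/6.81 = 0.05669 + 0.01615 = 0.07284
R_eff = 1/U_eff = 13.73 ft²·°F·h/BTU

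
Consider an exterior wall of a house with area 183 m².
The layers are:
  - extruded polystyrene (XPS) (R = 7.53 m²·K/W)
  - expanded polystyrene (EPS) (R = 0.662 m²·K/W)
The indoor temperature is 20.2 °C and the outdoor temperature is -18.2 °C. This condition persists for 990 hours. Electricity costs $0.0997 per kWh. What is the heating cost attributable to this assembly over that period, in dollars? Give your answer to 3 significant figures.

84.7 dollars

R_total = 7.53 + 0.662 = 8.192 m²·K/W
Q = 183 × (20.2 − (-18.2)) / 8.192 = 857.8 W
E = 857.8 W × 990 h / 1000 = 849.2 kWh
Cost = 849.2 × 0.0997 = $84.67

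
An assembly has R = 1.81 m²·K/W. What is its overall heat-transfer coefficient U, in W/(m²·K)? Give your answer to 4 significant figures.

U = 1/R = 1/1.81 = 0.55249

0.5525 W/(m²·K)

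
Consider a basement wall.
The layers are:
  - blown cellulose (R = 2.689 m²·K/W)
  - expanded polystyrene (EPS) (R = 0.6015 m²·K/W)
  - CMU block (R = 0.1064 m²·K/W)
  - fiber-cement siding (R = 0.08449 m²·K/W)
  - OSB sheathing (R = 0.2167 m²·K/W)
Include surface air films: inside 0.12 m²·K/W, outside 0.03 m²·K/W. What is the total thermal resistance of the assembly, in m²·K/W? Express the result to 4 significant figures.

R_total = 0.12 + 2.689 + 0.6015 + 0.1064 + 0.08449 + 0.2167 + 0.03 = 3.8481 m²·K/W

3.848 m²·K/W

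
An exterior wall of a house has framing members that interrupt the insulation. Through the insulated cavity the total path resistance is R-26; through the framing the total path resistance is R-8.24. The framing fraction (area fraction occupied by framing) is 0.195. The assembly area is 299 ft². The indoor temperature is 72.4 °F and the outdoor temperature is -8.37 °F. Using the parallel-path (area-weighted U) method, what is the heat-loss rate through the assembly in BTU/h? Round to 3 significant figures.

1320 BTU/h

U_eff = 0.805/26 + 0.195/8.24 = 0.03096 + 0.02367 = 0.05463
R_eff = 1/U_eff = 18.31 ft²·°F·h/BTU
Q = 299 × (72.4 − (-8.37)) / 18.31 = 1319 BTU/h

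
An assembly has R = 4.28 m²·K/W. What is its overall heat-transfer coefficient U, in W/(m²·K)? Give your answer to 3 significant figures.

U = 1/R = 1/4.28 = 0.2336

0.234 W/(m²·K)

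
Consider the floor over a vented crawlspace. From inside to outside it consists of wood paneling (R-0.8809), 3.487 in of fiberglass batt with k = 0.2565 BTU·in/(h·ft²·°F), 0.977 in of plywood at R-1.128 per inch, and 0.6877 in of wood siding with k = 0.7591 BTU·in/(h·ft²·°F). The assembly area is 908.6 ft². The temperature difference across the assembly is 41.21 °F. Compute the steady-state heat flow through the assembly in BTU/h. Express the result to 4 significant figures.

2272 BTU/h

3.487/0.2565 = 13.595
0.977 × 1.128 = 1.1021
0.6877/0.7591 = 0.90594
R_total = 0.8809 + 13.595 + 1.1021 + 0.90594 = 16.483 ft²·°F·h/BTU
Q = A·ΔT/R = 908.6 × 41.21 / 16.483 = 2271.6 BTU/h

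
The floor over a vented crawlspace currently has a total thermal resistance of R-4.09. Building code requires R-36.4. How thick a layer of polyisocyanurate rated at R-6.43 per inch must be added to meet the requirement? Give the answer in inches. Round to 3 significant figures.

5.02 in

ΔR = 36.4 − 4.09 = 32.31 ft²·°F·h/BTU
L = ΔR / (R/in) = 32.31/6.43 = 5.025 in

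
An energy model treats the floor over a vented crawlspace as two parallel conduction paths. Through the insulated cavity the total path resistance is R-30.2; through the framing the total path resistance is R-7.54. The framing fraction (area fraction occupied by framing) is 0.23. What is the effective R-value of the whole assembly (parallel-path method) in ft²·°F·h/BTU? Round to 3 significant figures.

U_eff = 0.77/30.2 + 0.23/7.54 = 0.0255 + 0.0305 = 0.056
R_eff = 1/U_eff = 17.86 ft²·°F·h/BTU

17.9 ft²·°F·h/BTU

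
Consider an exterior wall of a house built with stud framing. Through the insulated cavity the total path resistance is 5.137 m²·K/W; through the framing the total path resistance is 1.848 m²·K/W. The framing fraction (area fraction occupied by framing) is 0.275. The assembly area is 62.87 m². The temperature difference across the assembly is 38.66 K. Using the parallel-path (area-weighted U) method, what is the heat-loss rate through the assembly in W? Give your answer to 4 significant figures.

704.7 W

U_eff = 0.725/5.137 + 0.275/1.848 = 0.14113 + 0.14881 = 0.28994
R_eff = 1/U_eff = 3.449 m²·K/W
Q = 62.87 × 38.66 / 3.449 = 704.72 W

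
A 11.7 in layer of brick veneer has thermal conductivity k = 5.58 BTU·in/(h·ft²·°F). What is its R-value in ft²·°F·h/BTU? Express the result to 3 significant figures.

R = L/k = 11.7/5.58 = 2.097 ft²·°F·h/BTU

2.10 ft²·°F·h/BTU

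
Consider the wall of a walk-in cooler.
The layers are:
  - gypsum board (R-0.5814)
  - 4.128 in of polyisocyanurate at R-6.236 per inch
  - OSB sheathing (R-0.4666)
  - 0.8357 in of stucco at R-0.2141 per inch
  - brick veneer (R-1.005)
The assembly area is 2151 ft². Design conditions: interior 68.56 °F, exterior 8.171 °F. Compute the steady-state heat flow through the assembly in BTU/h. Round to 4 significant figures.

4643 BTU/h

4.128 × 6.236 = 25.742
0.8357 × 0.2141 = 0.17892
R_total = 0.5814 + 25.742 + 0.4666 + 0.17892 + 1.005 = 27.974 ft²·°F·h/BTU
Q = A·ΔT/R = 2151 × (68.56 − 8.171) / 27.974 = 4643.5 BTU/h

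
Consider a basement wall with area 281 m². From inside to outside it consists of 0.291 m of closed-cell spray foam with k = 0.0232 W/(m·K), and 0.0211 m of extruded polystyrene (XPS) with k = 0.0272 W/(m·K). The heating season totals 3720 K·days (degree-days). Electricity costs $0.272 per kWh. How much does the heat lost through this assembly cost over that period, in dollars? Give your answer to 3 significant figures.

0.291/0.0232 = 12.54
0.0211/0.0272 = 0.7757
R_total = 12.54 + 0.7757 = 13.32 m²·K/W
E = A × HDD × 24 / R / 1000 = 281 × 3720 × 24 / 13.32 / 1000 = 1884 kWh
Cost = 1884 × 0.272 = $512.3

512 dollars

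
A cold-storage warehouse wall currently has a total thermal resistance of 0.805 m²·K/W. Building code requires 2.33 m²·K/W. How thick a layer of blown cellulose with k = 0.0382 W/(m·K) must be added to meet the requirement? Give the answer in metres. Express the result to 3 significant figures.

ΔR = 2.33 − 0.805 = 1.525 m²·K/W
L = ΔR × k = 1.525 × 0.0382 = 0.05825 m

0.0583 m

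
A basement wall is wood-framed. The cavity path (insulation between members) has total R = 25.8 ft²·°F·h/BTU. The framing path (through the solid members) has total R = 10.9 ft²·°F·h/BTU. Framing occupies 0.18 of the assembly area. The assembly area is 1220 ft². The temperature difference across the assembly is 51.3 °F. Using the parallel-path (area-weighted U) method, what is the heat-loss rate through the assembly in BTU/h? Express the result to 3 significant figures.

U_eff = 0.82/25.8 + 0.18/10.9 = 0.03178 + 0.01651 = 0.0483
R_eff = 1/U_eff = 20.71 ft²·°F·h/BTU
Q = 1220 × 51.3 / 20.71 = 3023 BTU/h

3020 BTU/h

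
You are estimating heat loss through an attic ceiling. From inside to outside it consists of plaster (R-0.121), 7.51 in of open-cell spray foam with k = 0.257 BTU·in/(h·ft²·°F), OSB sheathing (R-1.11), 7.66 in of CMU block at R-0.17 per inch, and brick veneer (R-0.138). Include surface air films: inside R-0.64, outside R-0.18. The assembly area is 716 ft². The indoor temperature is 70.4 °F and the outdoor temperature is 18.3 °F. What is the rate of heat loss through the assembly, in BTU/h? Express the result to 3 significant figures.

1140 BTU/h

7.51/0.257 = 29.22
7.66 × 0.17 = 1.302
R_total = 0.64 + 0.121 + 29.22 + 1.11 + 1.302 + 0.138 + 0.18 = 32.71 ft²·°F·h/BTU
Q = A·ΔT/R = 716 × (70.4 − 18.3) / 32.71 = 1140 BTU/h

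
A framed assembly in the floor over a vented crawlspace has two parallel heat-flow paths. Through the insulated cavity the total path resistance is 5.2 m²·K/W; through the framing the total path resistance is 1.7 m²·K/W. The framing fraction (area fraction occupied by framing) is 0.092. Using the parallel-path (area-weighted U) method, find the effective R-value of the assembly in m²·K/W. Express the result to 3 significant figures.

4.37 m²·K/W

U_eff = 0.908/5.2 + 0.092/1.7 = 0.1746 + 0.05412 = 0.2287
R_eff = 1/U_eff = 4.372 m²·K/W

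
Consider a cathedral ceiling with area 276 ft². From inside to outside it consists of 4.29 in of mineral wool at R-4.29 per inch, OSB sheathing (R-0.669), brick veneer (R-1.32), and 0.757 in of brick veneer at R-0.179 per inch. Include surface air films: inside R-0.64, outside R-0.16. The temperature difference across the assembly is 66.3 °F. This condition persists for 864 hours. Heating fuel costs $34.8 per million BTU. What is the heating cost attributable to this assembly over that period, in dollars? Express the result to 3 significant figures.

4.29 × 4.29 = 18.4
0.757 × 0.179 = 0.1355
R_total = 0.64 + 18.4 + 0.669 + 1.32 + 0.1355 + 0.16 = 21.33 ft²·°F·h/BTU
Q = 276 × 66.3 / 21.33 = 857.9 BTU/h
E = 857.9 × 864 = 741300 BTU
Cost = 741300/10⁶ × 34.8 = $25.8

25.8 dollars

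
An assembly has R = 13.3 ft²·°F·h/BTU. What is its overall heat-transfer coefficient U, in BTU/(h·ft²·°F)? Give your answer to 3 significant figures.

U = 1/R = 1/13.3 = 0.07519

0.0752 BTU/(h·ft²·°F)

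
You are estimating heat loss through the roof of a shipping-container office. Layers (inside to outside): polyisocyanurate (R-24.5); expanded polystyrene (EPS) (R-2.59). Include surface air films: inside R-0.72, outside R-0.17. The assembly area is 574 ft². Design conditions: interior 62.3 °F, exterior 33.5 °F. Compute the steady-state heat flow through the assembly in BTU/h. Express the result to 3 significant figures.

R_total = 0.72 + 24.5 + 2.59 + 0.17 = 27.98 ft²·°F·h/BTU
Q = A·ΔT/R = 574 × (62.3 − 33.5) / 27.98 = 590.8 BTU/h

591 BTU/h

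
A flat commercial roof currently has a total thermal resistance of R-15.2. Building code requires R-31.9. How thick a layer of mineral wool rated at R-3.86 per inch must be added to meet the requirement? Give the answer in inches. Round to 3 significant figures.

ΔR = 31.9 − 15.2 = 16.7 ft²·°F·h/BTU
L = ΔR / (R/in) = 16.7/3.86 = 4.326 in

4.33 in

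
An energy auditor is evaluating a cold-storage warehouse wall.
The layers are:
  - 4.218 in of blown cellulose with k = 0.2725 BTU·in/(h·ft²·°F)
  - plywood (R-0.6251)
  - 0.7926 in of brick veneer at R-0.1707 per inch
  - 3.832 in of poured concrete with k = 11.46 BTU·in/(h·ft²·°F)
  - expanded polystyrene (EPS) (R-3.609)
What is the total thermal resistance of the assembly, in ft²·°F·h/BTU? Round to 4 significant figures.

20.18 ft²·°F·h/BTU

4.218/0.2725 = 15.479
0.7926 × 0.1707 = 0.1353
3.832/11.46 = 0.33438
R_total = 15.479 + 0.6251 + 0.1353 + 0.33438 + 3.609 = 20.183 ft²·°F·h/BTU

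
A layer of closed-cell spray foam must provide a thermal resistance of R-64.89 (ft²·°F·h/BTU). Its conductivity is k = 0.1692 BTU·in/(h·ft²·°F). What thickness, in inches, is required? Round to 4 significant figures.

L = R × k = 64.89 × 0.1692 = 10.979 in

10.98 in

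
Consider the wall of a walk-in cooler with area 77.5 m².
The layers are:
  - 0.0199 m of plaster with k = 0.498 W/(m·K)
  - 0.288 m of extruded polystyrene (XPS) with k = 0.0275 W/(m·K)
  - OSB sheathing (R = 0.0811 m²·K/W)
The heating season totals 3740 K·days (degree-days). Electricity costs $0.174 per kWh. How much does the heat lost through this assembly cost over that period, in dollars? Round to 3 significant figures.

114 dollars

0.0199/0.498 = 0.03996
0.288/0.0275 = 10.47
R_total = 0.03996 + 10.47 + 0.0811 = 10.59 m²·K/W
E = A × HDD × 24 / R / 1000 = 77.5 × 3740 × 24 / 10.59 / 1000 = 656.6 kWh
Cost = 656.6 × 0.174 = $114.3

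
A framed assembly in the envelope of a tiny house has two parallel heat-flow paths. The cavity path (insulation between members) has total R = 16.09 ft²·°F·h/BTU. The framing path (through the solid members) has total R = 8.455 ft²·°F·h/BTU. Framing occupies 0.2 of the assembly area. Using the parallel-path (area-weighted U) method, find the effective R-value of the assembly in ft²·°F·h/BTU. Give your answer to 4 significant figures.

13.63 ft²·°F·h/BTU

U_eff = 0.8/16.09 + 0.2/8.455 = 0.04972 + 0.023655 = 0.073375
R_eff = 1/U_eff = 13.629 ft²·°F·h/BTU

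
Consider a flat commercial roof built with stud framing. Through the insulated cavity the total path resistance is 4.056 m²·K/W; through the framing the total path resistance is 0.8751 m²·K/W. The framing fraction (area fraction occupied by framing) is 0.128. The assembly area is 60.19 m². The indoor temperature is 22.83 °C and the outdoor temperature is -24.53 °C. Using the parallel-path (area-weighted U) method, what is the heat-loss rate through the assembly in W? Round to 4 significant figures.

U_eff = 0.872/4.056 + 0.128/0.8751 = 0.21499 + 0.14627 = 0.36126
R_eff = 1/U_eff = 2.7681 m²·K/W
Q = 60.19 × (22.83 − (-24.53)) / 2.7681 = 1029.8 W

1030 W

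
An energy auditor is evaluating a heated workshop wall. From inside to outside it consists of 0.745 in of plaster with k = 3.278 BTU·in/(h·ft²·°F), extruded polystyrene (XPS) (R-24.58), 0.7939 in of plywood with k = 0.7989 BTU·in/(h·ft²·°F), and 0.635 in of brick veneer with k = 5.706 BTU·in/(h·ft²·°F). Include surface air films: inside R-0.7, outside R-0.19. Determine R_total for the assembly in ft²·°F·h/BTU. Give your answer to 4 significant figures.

0.745/3.278 = 0.22727
0.7939/0.7989 = 0.99374
0.635/5.706 = 0.11129
R_total = 0.7 + 0.22727 + 24.58 + 0.99374 + 0.11129 + 0.19 = 26.802 ft²·°F·h/BTU

26.80 ft²·°F·h/BTU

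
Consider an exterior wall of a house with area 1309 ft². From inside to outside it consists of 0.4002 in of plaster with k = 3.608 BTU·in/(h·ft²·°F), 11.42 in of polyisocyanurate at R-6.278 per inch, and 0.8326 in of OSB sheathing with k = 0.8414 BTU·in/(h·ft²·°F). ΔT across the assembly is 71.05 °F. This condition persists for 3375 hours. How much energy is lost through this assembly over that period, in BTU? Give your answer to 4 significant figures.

4312000 BTU

0.4002/3.608 = 0.11092
11.42 × 6.278 = 71.695
0.8326/0.8414 = 0.98954
R_total = 0.11092 + 71.695 + 0.98954 = 72.795 ft²·°F·h/BTU
Q = 1309 × 71.05 / 72.795 = 1277.6 BTU/h
E = 1277.6 × 3375 = 4312000 BTU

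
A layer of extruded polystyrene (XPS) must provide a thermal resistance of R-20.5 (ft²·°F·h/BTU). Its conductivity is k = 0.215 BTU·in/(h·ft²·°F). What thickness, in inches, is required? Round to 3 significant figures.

L = R × k = 20.5 × 0.215 = 4.407 in

4.41 in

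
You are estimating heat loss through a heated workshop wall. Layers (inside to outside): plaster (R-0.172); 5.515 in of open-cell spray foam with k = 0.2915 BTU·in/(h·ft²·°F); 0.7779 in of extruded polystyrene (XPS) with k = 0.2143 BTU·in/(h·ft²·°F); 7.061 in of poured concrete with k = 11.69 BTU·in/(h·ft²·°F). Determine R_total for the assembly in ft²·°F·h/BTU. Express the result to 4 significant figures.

23.33 ft²·°F·h/BTU

5.515/0.2915 = 18.919
0.7779/0.2143 = 3.63
7.061/11.69 = 0.60402
R_total = 0.172 + 18.919 + 3.63 + 0.60402 = 23.325 ft²·°F·h/BTU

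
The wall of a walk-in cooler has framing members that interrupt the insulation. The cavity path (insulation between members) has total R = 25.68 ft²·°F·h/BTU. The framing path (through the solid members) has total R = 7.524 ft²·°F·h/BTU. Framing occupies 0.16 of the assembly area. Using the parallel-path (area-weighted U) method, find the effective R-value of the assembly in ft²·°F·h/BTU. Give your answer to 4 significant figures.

18.53 ft²·°F·h/BTU

U_eff = 0.84/25.68 + 0.16/7.524 = 0.03271 + 0.021265 = 0.053976
R_eff = 1/U_eff = 18.527 ft²·°F·h/BTU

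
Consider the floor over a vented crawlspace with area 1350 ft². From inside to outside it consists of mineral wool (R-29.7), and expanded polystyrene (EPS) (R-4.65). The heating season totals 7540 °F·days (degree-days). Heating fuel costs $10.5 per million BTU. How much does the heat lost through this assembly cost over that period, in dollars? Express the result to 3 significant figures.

R_total = 29.7 + 4.65 = 34.35 ft²·°F·h/BTU
E = A × HDD × 24 / R = 1350 × 7540 × 24 / 34.35 = 7112000 BTU
Cost = 7112000/10⁶ × 10.5 = $74.68

74.7 dollars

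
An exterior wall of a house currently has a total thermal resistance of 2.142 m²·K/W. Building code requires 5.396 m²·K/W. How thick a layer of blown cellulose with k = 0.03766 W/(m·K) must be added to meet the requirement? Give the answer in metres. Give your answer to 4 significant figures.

ΔR = 5.396 − 2.142 = 3.254 m²·K/W
L = ΔR × k = 3.254 × 0.03766 = 0.12255 m

0.1225 m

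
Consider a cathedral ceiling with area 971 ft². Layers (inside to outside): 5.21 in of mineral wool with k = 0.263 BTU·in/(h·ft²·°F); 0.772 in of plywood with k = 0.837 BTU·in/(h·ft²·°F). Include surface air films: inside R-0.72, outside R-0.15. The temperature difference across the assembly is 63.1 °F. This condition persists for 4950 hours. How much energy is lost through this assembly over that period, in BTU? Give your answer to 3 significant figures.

5.21/0.263 = 19.81
0.772/0.837 = 0.9223
R_total = 0.72 + 19.81 + 0.9223 + 0.15 = 21.6 ft²·°F·h/BTU
Q = 971 × 63.1 / 21.6 = 2836 BTU/h
E = 2836 × 4950 = 14040000 BTU

14000000 BTU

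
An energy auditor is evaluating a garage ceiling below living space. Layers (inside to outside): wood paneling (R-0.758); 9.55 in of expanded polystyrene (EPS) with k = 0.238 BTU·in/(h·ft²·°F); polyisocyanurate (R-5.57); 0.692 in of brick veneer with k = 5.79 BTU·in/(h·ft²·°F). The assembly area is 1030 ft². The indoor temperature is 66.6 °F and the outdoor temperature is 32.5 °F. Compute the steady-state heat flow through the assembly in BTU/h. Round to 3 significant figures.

9.55/0.238 = 40.13
0.692/5.79 = 0.1195
R_total = 0.758 + 40.13 + 5.57 + 0.1195 = 46.57 ft²·°F·h/BTU
Q = A·ΔT/R = 1030 × (66.6 − 32.5) / 46.57 = 754.1 BTU/h

754 BTU/h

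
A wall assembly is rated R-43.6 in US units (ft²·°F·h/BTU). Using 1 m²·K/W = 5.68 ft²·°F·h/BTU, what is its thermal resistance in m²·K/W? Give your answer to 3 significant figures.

R_SI = 43.6/5.68 = 7.676

7.68 m²·K/W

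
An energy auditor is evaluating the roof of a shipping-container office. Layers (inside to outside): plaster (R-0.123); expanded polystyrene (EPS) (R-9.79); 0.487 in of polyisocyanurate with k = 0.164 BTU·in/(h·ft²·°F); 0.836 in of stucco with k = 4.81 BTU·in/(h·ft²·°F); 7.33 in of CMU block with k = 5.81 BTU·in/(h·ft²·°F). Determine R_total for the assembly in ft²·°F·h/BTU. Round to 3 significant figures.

14.3 ft²·°F·h/BTU

0.487/0.164 = 2.97
0.836/4.81 = 0.1738
7.33/5.81 = 1.262
R_total = 0.123 + 9.79 + 2.97 + 0.1738 + 1.262 = 14.32 ft²·°F·h/BTU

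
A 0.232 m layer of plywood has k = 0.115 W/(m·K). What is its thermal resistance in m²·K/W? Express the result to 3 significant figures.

2.02 m²·K/W

R = L/k = 0.232/0.115 = 2.017 m²·K/W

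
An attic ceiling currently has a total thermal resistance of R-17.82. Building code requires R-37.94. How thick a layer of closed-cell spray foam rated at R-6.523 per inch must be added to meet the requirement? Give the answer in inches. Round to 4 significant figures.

ΔR = 37.94 − 17.82 = 20.12 ft²·°F·h/BTU
L = ΔR / (R/in) = 20.12/6.523 = 3.0845 in

3.084 in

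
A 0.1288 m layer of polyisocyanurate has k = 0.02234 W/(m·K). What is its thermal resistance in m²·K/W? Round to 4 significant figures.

R = L/k = 0.1288/0.02234 = 5.7654 m²·K/W

5.765 m²·K/W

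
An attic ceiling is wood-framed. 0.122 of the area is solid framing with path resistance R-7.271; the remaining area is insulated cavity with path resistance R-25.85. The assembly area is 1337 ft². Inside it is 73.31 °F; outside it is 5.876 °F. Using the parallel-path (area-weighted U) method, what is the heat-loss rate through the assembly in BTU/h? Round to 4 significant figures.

U_eff = 0.878/25.85 + 0.122/7.271 = 0.033965 + 0.016779 = 0.050744
R_eff = 1/U_eff = 19.707 ft²·°F·h/BTU
Q = 1337 × (73.31 − 5.876) / 19.707 = 4575.1 BTU/h

4575 BTU/h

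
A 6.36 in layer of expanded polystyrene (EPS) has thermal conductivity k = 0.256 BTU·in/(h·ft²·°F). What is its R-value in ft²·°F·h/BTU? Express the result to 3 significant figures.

R = L/k = 6.36/0.256 = 24.84 ft²·°F·h/BTU

24.8 ft²·°F·h/BTU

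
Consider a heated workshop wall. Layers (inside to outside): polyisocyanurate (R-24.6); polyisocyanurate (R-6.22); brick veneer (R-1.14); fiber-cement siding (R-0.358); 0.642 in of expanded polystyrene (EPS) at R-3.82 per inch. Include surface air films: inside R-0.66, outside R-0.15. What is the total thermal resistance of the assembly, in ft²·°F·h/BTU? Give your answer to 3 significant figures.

35.6 ft²·°F·h/BTU

0.642 × 3.82 = 2.452
R_total = 0.66 + 24.6 + 6.22 + 1.14 + 0.358 + 2.452 + 0.15 = 35.58 ft²·°F·h/BTU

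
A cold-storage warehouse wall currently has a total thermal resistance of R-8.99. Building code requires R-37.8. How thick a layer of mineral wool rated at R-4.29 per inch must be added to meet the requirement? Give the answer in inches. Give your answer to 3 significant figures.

6.72 in

ΔR = 37.8 − 8.99 = 28.81 ft²·°F·h/BTU
L = ΔR / (R/in) = 28.81/4.29 = 6.716 in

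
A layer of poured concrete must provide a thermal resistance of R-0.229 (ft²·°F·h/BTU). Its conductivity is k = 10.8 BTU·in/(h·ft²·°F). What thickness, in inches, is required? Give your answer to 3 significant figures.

L = R × k = 0.229 × 10.8 = 2.473 in

2.47 in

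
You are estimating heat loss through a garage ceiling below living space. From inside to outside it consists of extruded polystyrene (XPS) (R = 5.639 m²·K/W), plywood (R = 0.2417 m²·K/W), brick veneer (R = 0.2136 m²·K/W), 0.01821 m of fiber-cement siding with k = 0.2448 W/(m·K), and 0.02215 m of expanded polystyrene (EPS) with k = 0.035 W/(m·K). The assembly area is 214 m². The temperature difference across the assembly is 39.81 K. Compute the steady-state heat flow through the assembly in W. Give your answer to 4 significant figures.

1253 W

0.01821/0.2448 = 0.074387
0.02215/0.035 = 0.63286
R_total = 5.639 + 0.2417 + 0.2136 + 0.074387 + 0.63286 = 6.8015 m²·K/W
Q = A·ΔT/R = 214 × 39.81 / 6.8015 = 1252.6 W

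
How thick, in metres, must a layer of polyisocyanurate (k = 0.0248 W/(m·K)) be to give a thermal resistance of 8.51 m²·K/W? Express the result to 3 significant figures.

L = R·k = 8.51 × 0.0248 = 0.211 m

0.211 m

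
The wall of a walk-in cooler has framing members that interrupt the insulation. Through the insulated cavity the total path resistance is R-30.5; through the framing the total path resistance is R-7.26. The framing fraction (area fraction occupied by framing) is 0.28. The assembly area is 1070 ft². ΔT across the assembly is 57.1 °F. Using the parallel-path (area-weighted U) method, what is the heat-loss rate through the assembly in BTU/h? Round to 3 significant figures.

U_eff = 0.72/30.5 + 0.28/7.26 = 0.02361 + 0.03857 = 0.06217
R_eff = 1/U_eff = 16.08 ft²·°F·h/BTU
Q = 1070 × 57.1 / 16.08 = 3799 BTU/h

3800 BTU/h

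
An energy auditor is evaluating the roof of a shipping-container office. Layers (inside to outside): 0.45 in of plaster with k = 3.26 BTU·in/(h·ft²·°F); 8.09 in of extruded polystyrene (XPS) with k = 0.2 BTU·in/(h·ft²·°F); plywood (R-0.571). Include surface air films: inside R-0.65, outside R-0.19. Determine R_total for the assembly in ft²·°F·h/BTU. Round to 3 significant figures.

0.45/3.26 = 0.138
8.09/0.2 = 40.45
R_total = 0.65 + 0.138 + 40.45 + 0.571 + 0.19 = 42 ft²·°F·h/BTU

42.0 ft²·°F·h/BTU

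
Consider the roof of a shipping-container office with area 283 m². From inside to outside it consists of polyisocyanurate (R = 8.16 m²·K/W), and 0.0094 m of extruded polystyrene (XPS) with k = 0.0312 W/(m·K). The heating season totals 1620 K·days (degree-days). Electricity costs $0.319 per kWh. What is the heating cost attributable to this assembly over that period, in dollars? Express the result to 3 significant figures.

0.0094/0.0312 = 0.3013
R_total = 8.16 + 0.3013 = 8.461 m²·K/W
E = A × HDD × 24 / R / 1000 = 283 × 1620 × 24 / 8.461 / 1000 = 1300 kWh
Cost = 1300 × 0.319 = $414.8

415 dollars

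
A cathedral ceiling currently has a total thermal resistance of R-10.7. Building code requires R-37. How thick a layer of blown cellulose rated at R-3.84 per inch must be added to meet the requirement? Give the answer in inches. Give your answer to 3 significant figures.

ΔR = 37 − 10.7 = 26.3 ft²·°F·h/BTU
L = ΔR / (R/in) = 26.3/3.84 = 6.849 in

6.85 in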